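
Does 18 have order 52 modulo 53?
ord_53(18) divides 52. For each prime q|52: 18^{26}≡52, 18^{4}≡36, none ≡ 1. So 18 has order 52 and is a primitive root mod 53.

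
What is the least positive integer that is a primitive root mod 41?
g = 6. For each prime q|40: 6^{20}≡40, 6^{8}≡10, none ≡ 1, so ord_41(6) = 40 and 6 is a primitive root.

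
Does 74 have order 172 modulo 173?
ord_173(74) divides 172. For each prime q|172: 74^{86}≡172, 74^{4}≡140, none ≡ 1. So 74 has order 172 and is a primitive root mod 173.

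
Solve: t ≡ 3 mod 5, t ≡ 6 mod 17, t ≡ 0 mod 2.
M = 5 × 17 × 2 = 170. M₁ = 34, y₁ ≡ 4 mod 5. M₂ = 10, y₂ ≡ 12 mod 17. M₃ = 85, y₃ ≡ 1 mod 2. t = 3×34×4 + 6×10×12 + 0×85×1 ≡ 108 mod 170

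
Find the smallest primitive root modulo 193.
g = 5. For each prime q|192: 5^{96}≡192, 5^{64}≡84, none ≡ 1, so ord_193(5) = 192 and 5 is a primitive root.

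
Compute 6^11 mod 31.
By repeated squaring mod 31: 6^{1}≡6, 6^{2}≡5, 6^{4}≡25, 6^{8}≡5. Then 6^{11} = 6^{8+2+1} ≡ 5 × 5 × 6 ≡ 26 mod 31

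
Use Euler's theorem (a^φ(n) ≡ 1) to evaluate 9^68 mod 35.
By Euler: 9^{24} ≡ 1 (mod 35) since gcd(9, 35) = 1. 68 = 2×24 + 20. So 9^{68} ≡ 9^{20} ≡ 11 (mod 35)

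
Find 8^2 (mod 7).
8^{2} = 64 ≡ 1 (mod 7)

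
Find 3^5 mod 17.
By repeated squaring mod 17: 3^{1}≡3, 3^{2}≡9, 3^{4}≡13. Then 3^{5} = 3^{4+1} ≡ 13 × 3 ≡ 5 mod 17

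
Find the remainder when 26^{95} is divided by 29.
By Fermat: 26^{28} ≡ 1 (mod 29). 95 = 3×28 + 11. So 26^{95} ≡ 26^{11} ≡ 14 (mod 29)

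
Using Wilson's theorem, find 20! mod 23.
(22)! = (20)! × (21) × (22) ≡ -1 (mod 23). So (20)! ≡ -1 × [(22)(21)]^(-1) ≡ 11 (mod 23)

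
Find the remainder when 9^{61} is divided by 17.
By Fermat: 9^{16} ≡ 1 (mod 17). 61 = 3×16 + 13. So 9^{61} ≡ 9^{13} ≡ 8 (mod 17)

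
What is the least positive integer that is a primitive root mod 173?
g = 2. Powers: [2, 4, 8, 16, 32, 64, 128, 83, 166, ...] generates all 172 non-zero residues.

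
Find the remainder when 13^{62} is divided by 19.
By Fermat: 13^{18} ≡ 1 (mod 19). 62 = 3×18 + 8. So 13^{62} ≡ 13^{8} ≡ 16 (mod 19)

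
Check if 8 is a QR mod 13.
By Euler's criterion: 8^{6} ≡ 12 (mod 13). Since this equals -1 (≡ 12), 8 is not a QR.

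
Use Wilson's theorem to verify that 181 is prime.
(180)! mod 181 = 180. Since this equals -1 mod 181, Wilson confirms 181 is prime.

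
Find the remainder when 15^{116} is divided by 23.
By Fermat: 15^{22} ≡ 1 mod 23. 116 = 5×22 + 6. So 15^{116} ≡ 15^{6} ≡ 13 mod 23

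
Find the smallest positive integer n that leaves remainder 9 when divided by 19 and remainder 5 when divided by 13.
M = 19 × 13 = 247. M₁ = 13, y₁ ≡ 3 (mod 19). M₂ = 19, y₂ ≡ 11 (mod 13). n = 9×13×3 + 5×19×11 ≡ 161 (mod 247)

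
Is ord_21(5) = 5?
Powers of 5 mod 21: 5^1≡5, 5^2≡4, 5^3≡20, 5^4≡16, 5^5≡17, 5^6≡1. 5^5≡17≢1, so ord ≠ 5. No, the actual order is 6.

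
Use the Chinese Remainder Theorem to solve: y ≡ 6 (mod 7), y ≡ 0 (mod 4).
M = 7 × 4 = 28. M₁ = 4, y₁ ≡ 2 (mod 7). M₂ = 7, y₂ ≡ 3 (mod 4). y = 6×4×2 + 0×7×3 ≡ 20 (mod 28)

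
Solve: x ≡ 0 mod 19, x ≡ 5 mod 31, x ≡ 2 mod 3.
M = 19 × 31 × 3 = 1767. M₁ = 93, y₁ ≡ 9 mod 19. M₂ = 57, y₂ ≡ 6 mod 31. M₃ = 589, y₃ ≡ 1 mod 3. x = 0×93×9 + 5×57×6 + 2×589×1 ≡ 1121 mod 1767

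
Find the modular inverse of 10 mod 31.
Since 31 is prime, by Fermat 10^(-1) ≡ 10^{29} ≡ 28 (mod 31). Verify: 10 × 28 = 280 ≡ 1 (mod 31)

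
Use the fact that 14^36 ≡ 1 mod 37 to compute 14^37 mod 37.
By Fermat: 14^{36} ≡ 1 mod 37. So 14^{37} = 14^{36} · 14^{1} ≡ 14^{1} ≡ 14 mod 37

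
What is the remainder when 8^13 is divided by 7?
Using Fermat: 8^{6} ≡ 1 (mod 7). 13 ≡ 1 (mod 6). So 8^{13} ≡ 8^{1} ≡ 1 (mod 7)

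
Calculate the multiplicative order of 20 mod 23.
Powers of 20 mod 23: 20^1≡20, 20^2≡9, 20^3≡19, 20^4≡12, 20^5≡10, 20^6≡16, 20^7≡21, 20^8≡6, 20^9≡5, 20^10≡8, 20^11≡22, 20^12≡3, 20^13≡14, 20^14≡4, 20^15≡11, 20^16≡13, 20^17≡7, 20^18≡2, 20^19≡17, 20^20≡18, 20^21≡15, 20^22≡1. Order = 22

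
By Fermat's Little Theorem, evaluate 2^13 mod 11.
By Fermat: 2^{10} ≡ 1 (mod 11). So 2^{13} = 2^{10} · 2^{3} ≡ 2^{3} ≡ 8 (mod 11)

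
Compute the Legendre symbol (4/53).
(4/53) = 4^{26} mod 53 = 1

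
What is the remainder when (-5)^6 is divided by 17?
By repeated squaring (mod 17): (-5)^{1}≡12, (-5)^{2}≡8, (-5)^{4}≡13. Then (-5)^{6} = (-5)^{4+2} ≡ 13 × 8 ≡ 2 (mod 17)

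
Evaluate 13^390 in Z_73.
Using Fermat: 13^{72} ≡ 1 mod 73. 390 ≡ 30 mod 72. So 13^{390} ≡ 13^{30} ≡ 70 mod 73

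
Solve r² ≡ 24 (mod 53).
The square roots of 24 mod 53 are 36 and 17. Verify: 36² = 1296 ≡ 24 (mod 53)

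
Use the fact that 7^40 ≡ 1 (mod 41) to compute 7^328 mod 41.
By Fermat: 7^{40} ≡ 1 (mod 41). 328 ≡ 8 (mod 40). So 7^{328} ≡ 7^{8} ≡ 37 (mod 41)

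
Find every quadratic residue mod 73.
Squares in Z_73*: {1, 2, 3, 4, 6, 8, 9, 12, 16, 18, 19, 23, 24, 25, 27, 32, 35, 36, 37, 38, 41, 46, 48, 49, 50, 54, 55, 57, 61, 64, 65, 67, 69, 70, 71, 72}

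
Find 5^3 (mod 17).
5^{3} = 125 ≡ 6 (mod 17)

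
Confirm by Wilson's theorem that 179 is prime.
(178)! mod 179 = 178. Since this equals -1 (mod 179), Wilson confirms 179 is prime.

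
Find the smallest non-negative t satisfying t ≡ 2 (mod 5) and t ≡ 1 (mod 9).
M = 5 × 9 = 45. M₁ = 9, y₁ ≡ 4 (mod 5). M₂ = 5, y₂ ≡ 2 (mod 9). t = 2×9×4 + 1×5×2 ≡ 37 (mod 45)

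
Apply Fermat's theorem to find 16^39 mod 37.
By Fermat: 16^{36} ≡ 1 mod 37. So 16^{39} = 16^{36} · 16^{3} ≡ 16^{3} ≡ 26 mod 37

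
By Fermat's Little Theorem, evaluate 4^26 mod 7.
By Fermat: 4^{6} ≡ 1 (mod 7). 26 = 4×6 + 2. So 4^{26} ≡ 4^{2} ≡ 2 (mod 7)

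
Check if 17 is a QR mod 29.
By Euler's criterion: 17^{14} ≡ 28 (mod 29). Since this equals -1 (≡ 28), 17 is not a QR.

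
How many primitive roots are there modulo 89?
A prime p has φ(p-1) primitive roots; here φ(88) = 40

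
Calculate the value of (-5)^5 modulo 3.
Using Fermat: (-5)^{2} ≡ 1 mod 3. 5 ≡ 1 mod 2. So (-5)^{5} ≡ (-5)^{1} ≡ 1 mod 3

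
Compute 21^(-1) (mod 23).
Since 23 is prime, by Fermat 21^(-1) ≡ 21^{21} ≡ 11 (mod 23). Verify: 21 × 11 = 231 ≡ 1 (mod 23)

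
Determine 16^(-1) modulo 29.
Since 29 is prime, by Fermat 16^(-1) ≡ 16^{27} ≡ 20 mod 29. Verify: 16 × 20 = 320 ≡ 1 mod 29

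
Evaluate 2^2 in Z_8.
2^{2} = 4 ≡ 4 mod 8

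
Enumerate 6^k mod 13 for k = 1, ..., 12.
6^1, 6^2, ..., 6^{12} mod 13: [6, 10, 8, 9, 2, 12, 7, 3, 5, 4, 11, 1]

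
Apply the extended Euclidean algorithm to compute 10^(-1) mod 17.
Extended GCD: 10(-5) + 17(3) = 1. So 10^(-1) ≡ -5 ≡ 12 (mod 17). Verify: 10 × 12 = 120 ≡ 1 (mod 17)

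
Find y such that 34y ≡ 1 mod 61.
Since 61 is prime, by Fermat 34^(-1) ≡ 34^{59} ≡ 9 mod 61. Verify: 34 × 9 = 306 ≡ 1 mod 61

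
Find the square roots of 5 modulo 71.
The square roots of 5 mod 71 are 54 and 17. Verify: 54² = 2916 ≡ 5 mod 71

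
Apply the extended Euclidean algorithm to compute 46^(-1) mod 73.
Extended GCD: 46(27) + 73(-17) = 1. So 46^(-1) ≡ 27 mod 73. Verify: 46 × 27 = 1242 ≡ 1 mod 73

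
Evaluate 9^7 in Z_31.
By repeated squaring mod 31: 9^{1}≡9, 9^{2}≡19, 9^{4}≡20. Then 9^{7} = 9^{4+2+1} ≡ 20 × 19 × 9 ≡ 10 mod 31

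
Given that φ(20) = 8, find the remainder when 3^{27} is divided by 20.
By Euler: 3^{8} ≡ 1 mod 20 since gcd(3, 20) = 1. 27 = 3×8 + 3. So 3^{27} ≡ 3^{3} ≡ 7 mod 20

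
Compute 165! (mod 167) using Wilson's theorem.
(166)! = (165)! × (166) ≡ -1 (mod 167). So (165)! ≡ -1 × (166)^(-1) ≡ (-1)×(-1) = 1 (mod 167)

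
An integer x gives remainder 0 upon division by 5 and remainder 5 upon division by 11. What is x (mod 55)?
M = 5 × 11 = 55. M₁ = 11, y₁ ≡ 1 (mod 5). M₂ = 5, y₂ ≡ 9 (mod 11). x = 0×11×1 + 5×5×9 ≡ 5 (mod 55)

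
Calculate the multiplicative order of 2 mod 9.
Powers of 2 mod 9: 2^1≡2, 2^2≡4, 2^3≡8, 2^4≡7, 2^5≡5, 2^6≡1. So the order of 2 is 6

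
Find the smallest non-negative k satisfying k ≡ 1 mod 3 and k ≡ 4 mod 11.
M = 3 × 11 = 33. M₁ = 11, y₁ ≡ 2 mod 3. M₂ = 3, y₂ ≡ 4 mod 11. k = 1×11×2 + 4×3×4 ≡ 4 mod 33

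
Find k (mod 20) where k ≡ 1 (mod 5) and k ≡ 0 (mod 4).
M = 5 × 4 = 20. M₁ = 4, y₁ ≡ 4 (mod 5). M₂ = 5, y₂ ≡ 1 (mod 4). k = 1×4×4 + 0×5×1 ≡ 16 (mod 20)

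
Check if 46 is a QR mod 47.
By Euler's criterion: 46^{23} ≡ 46 (mod 47). Since this equals -1 (≡ 46), 46 is not a QR.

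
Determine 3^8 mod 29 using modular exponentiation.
By repeated squaring (mod 29): 3^{1}≡3, 3^{2}≡9, 3^{4}≡23, 3^{8}≡7. So 3^{8} ≡ 7 (mod 29)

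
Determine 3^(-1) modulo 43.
Since 43 is prime, by Fermat 3^(-1) ≡ 3^{41} ≡ 29 (mod 43). Verify: 3 × 29 = 87 ≡ 1 (mod 43)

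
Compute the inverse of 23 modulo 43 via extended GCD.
Extended GCD: 23(15) + 43(-8) = 1. So 23^(-1) ≡ 15 (mod 43). Verify: 23 × 15 = 345 ≡ 1 (mod 43)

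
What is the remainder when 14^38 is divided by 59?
By repeated squaring (mod 59): 14^{1}≡14, 14^{2}≡19, 14^{4}≡7, 14^{8}≡49, 14^{16}≡41, 14^{32}≡29. Then 14^{38} = 14^{32+4+2} ≡ 29 × 7 × 19 ≡ 22 (mod 59)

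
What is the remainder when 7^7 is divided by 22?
By repeated squaring (mod 22): 7^{1}≡7, 7^{2}≡5, 7^{4}≡3. Then 7^{7} = 7^{4+2+1} ≡ 3 × 5 × 7 ≡ 17 (mod 22)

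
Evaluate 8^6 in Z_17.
By repeated squaring mod 17: 8^{1}≡8, 8^{2}≡13, 8^{4}≡16. Then 8^{6} = 8^{4+2} ≡ 16 × 13 ≡ 4 mod 17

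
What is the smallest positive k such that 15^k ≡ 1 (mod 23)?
Powers of 15 mod 23: 15^1≡15, 15^2≡18, 15^3≡17, 15^4≡2, 15^5≡7, 15^6≡13, 15^7≡11, 15^8≡4, 15^9≡14, 15^10≡3, 15^11≡22, 15^12≡8, 15^13≡5, 15^14≡6, 15^15≡21, 15^16≡16, 15^17≡10, 15^18≡12, 15^19≡19, 15^20≡9, 15^21≡20, 15^22≡1. Order = 22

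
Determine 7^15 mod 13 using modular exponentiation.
Using Fermat: 7^{12} ≡ 1 mod 13. 15 ≡ 3 mod 12. So 7^{15} ≡ 7^{3} ≡ 5 mod 13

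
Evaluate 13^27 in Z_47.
By repeated squaring mod 47: 13^{1}≡13, 13^{2}≡28, 13^{4}≡32, 13^{8}≡37, 13^{16}≡6. Then 13^{27} = 13^{16+8+2+1} ≡ 6 × 37 × 28 × 13 ≡ 15 mod 47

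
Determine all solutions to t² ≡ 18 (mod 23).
The square roots of 18 mod 23 are 8 and 15. Verify: 8² = 64 ≡ 18 (mod 23)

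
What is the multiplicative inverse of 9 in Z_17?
Since 17 is prime, by Fermat 9^(-1) ≡ 9^{15} ≡ 2 (mod 17). Verify: 9 × 2 = 18 ≡ 1 (mod 17)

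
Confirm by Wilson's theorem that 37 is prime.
(36)! mod 37 = 36. Since this equals -1 (mod 37), Wilson confirms 37 is prime.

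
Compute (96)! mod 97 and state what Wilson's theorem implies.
(96)! mod 97 = 96. Since this equals -1 mod 97, Wilson confirms 97 is prime.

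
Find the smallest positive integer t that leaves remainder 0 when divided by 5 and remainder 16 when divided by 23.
M = 5 × 23 = 115. M₁ = 23, y₁ ≡ 2 (mod 5). M₂ = 5, y₂ ≡ 14 (mod 23). t = 0×23×2 + 16×5×14 ≡ 85 (mod 115)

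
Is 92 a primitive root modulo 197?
92^{98} ≡ 1 (mod 197) and 98 < 196, so ord_197(92) = 98 ≠ 196 and 92 is not a primitive root.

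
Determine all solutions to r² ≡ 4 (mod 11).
The square roots of 4 mod 11 are 9 and 2. Verify: 9² = 81 ≡ 4 (mod 11)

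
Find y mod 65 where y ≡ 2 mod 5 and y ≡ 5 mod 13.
M = 5 × 13 = 65. M₁ = 13, y₁ ≡ 2 mod 5. M₂ = 5, y₂ ≡ 8 mod 13. y = 2×13×2 + 5×5×8 ≡ 57 mod 65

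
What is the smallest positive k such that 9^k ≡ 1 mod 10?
Powers of 9 mod 10: 9^1≡9, 9^2≡1. ord_10(9) = 2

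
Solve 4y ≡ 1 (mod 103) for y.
Since 103 is prime, by Fermat 4^(-1) ≡ 4^{101} ≡ 26 (mod 103). Verify: 4 × 26 = 104 ≡ 1 (mod 103)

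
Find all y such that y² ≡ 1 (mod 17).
The square roots of 1 mod 17 are 1 and 16. Verify: 1² = 1 ≡ 1 (mod 17)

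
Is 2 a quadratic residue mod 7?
By Euler's criterion: 2^{3} ≡ 1 (mod 7). Since this equals 1, 2 is a QR.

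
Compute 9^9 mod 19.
By repeated squaring (mod 19): 9^{1}≡9, 9^{2}≡5, 9^{4}≡6, 9^{8}≡17. Then 9^{9} = 9^{8+1} ≡ 17 × 9 ≡ 1 (mod 19)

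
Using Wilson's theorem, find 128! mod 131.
(130)! = (128)! × (129) × (130) ≡ -1 mod 131. So (128)! ≡ -1 × [(130)(129)]^(-1) ≡ 65 mod 131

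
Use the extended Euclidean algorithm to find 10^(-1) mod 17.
Extended GCD: 10(-5) + 17(3) = 1. So 10^(-1) ≡ -5 ≡ 12 mod 17. Verify: 10 × 12 = 120 ≡ 1 mod 17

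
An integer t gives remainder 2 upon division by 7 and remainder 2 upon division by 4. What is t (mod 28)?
M = 7 × 4 = 28. M₁ = 4, y₁ ≡ 2 (mod 7). M₂ = 7, y₂ ≡ 3 (mod 4). t = 2×4×2 + 2×7×3 ≡ 2 (mod 28)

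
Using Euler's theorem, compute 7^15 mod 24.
By Euler: 7^{8} ≡ 1 (mod 24) since gcd(7, 24) = 1. 15 = 1×8 + 7. So 7^{15} ≡ 7^{7} ≡ 7 (mod 24)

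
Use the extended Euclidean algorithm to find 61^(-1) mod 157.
Extended GCD: 61(-18) + 157(7) = 1. So 61^(-1) ≡ -18 ≡ 139 mod 157. Verify: 61 × 139 = 8479 ≡ 1 mod 157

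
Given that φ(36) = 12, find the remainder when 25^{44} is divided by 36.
By Euler: 25^{12} ≡ 1 (mod 36) since gcd(25, 36) = 1. 44 = 3×12 + 8. So 25^{44} ≡ 25^{8} ≡ 13 (mod 36)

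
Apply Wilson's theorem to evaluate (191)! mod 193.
(192)! = (191)! × (192) ≡ -1 mod 193. So (191)! ≡ -1 × (192)^(-1) ≡ (-1)×(-1) = 1 mod 193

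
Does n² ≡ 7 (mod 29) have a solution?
By Euler's criterion: 7^{14} ≡ 1 (mod 29). Since this equals 1, 7 is a QR.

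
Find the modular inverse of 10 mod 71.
Since 71 is prime, by Fermat 10^(-1) ≡ 10^{69} ≡ 64 (mod 71). Verify: 10 × 64 = 640 ≡ 1 (mod 71)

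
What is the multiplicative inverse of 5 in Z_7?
Since 7 is prime, by Fermat 5^(-1) ≡ 5^{5} ≡ 3 (mod 7). Verify: 5 × 3 = 15 ≡ 1 (mod 7)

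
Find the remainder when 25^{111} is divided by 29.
By Fermat: 25^{28} ≡ 1 mod 29. 111 = 3×28 + 27. So 25^{111} ≡ 25^{27} ≡ 7 mod 29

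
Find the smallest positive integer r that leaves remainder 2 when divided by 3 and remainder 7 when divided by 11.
M = 3 × 11 = 33. M₁ = 11, y₁ ≡ 2 (mod 3). M₂ = 3, y₂ ≡ 4 (mod 11). r = 2×11×2 + 7×3×4 ≡ 29 (mod 33)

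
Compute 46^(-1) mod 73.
Since 73 is prime, by Fermat 46^(-1) ≡ 46^{71} ≡ 27 mod 73. Verify: 46 × 27 = 1242 ≡ 1 mod 73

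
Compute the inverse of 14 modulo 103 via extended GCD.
Extended GCD: 14(-22) + 103(3) = 1. So 14^(-1) ≡ -22 ≡ 81 mod 103. Verify: 14 × 81 = 1134 ≡ 1 mod 103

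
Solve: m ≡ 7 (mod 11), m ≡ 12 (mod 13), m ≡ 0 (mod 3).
M = 11 × 13 × 3 = 429. M₁ = 39, y₁ ≡ 2 (mod 11). M₂ = 33, y₂ ≡ 2 (mod 13). M₃ = 143, y₃ ≡ 2 (mod 3). m = 7×39×2 + 12×33×2 + 0×143×2 ≡ 51 (mod 429)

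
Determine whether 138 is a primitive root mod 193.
138^{24} ≡ 1 mod 193 and 24 < 192, so ord_193(138) = 24 ≠ 192 and 138 is not a primitive root.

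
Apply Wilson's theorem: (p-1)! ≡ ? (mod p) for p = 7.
By Wilson's theorem, (6)! ≡ -1 ≡ 6 mod 7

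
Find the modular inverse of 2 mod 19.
Since 19 is prime, by Fermat 2^(-1) ≡ 2^{17} ≡ 10 (mod 19). Verify: 2 × 10 = 20 ≡ 1 (mod 19)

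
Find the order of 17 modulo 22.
Powers of 17 mod 22: 17^1≡17, 17^2≡3, 17^3≡7, 17^4≡9, 17^5≡21, 17^6≡5, 17^7≡19, 17^8≡15, 17^9≡13, 17^10≡1. Order = 10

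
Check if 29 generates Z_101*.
ord_101(29) divides 100. For each prime q|100: 29^{50}≡100, 29^{20}≡95, none ≡ 1. So 29 has order 100 and is a primitive root mod 101.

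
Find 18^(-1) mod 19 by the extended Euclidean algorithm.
Extended GCD: 18(-1) + 19(1) = 1. So 18^(-1) ≡ -1 ≡ 18 mod 19. Verify: 18 × 18 = 324 ≡ 1 mod 19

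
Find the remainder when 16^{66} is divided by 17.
By Fermat: 16^{16} ≡ 1 mod 17. 66 = 4×16 + 2. So 16^{66} ≡ 16^{2} ≡ 1 mod 17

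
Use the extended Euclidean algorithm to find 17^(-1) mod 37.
Extended GCD: 17(-13) + 37(6) = 1. So 17^(-1) ≡ -13 ≡ 24 (mod 37). Verify: 17 × 24 = 408 ≡ 1 (mod 37)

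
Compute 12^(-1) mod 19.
Since 19 is prime, by Fermat 12^(-1) ≡ 12^{17} ≡ 8 mod 19. Verify: 12 × 8 = 96 ≡ 1 mod 19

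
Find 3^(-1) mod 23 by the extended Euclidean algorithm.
Extended GCD: 3(8) + 23(-1) = 1. So 3^(-1) ≡ 8 mod 23. Verify: 3 × 8 = 24 ≡ 1 mod 23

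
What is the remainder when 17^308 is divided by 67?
Using Fermat: 17^{66} ≡ 1 (mod 67). 308 ≡ 44 (mod 66). So 17^{308} ≡ 17^{44} ≡ 29 (mod 67)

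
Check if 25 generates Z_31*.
25^{3} ≡ 1 mod 31 and 3 < 30, so ord_31(25) = 3 ≠ 30 and 25 is not a primitive root.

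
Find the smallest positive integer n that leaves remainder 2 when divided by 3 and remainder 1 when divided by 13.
M = 3 × 13 = 39. M₁ = 13, y₁ ≡ 1 (mod 3). M₂ = 3, y₂ ≡ 9 (mod 13). n = 2×13×1 + 1×3×9 ≡ 14 (mod 39)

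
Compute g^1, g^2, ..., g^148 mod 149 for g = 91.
91^1, 91^2, ..., 91^{148} mod 149: [91, 86, 78, 95, 3, 124, 109, 85, 136, 9, 74, 29, 106, 110, 27, 73, 87, 20, 32, 81, 70, 112, 60, 96, 94, 61, 38, 31, 139, 133, 34, 114, 93, 119, 101, 102, 44, 130, 59, 5, 8, 132, 92, 28, 15, 24, 98, 127, 84, 45, 72, 145, 83, 103, 135, 67, 137, 100, 11, 107, 52, 113, 2, 33, 23, 7, 41, 6, 99, 69, 21, 123, 18, 148, 58, 63, 71, 54, 146, 25, 40, 64, 13, 140, 75, 120, 43, 39, 122, 76, 62, 129, 117, 68, 79, 37, 89, 53, 55, 88, 111, 118, 10, 16, 115, 35, 56, 30, 48, 47, 105, 19, 90, 144, 141, 17, 57, 121, 134, 125, 51, 22, 65, 104, 77, 4, 66, 46, 14, 82, 12, 49, 138, 42, 97, 36, 147, 116, 126, 142, 108, 143, 50, 80, 128, 26, 131, 1]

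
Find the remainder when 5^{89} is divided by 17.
By Fermat: 5^{16} ≡ 1 mod 17. 89 = 5×16 + 9. So 5^{89} ≡ 5^{9} ≡ 12 mod 17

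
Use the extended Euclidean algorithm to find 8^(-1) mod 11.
Extended GCD: 8(-4) + 11(3) = 1. So 8^(-1) ≡ -4 ≡ 7 (mod 11). Verify: 8 × 7 = 56 ≡ 1 (mod 11)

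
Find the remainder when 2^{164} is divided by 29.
By Fermat: 2^{28} ≡ 1 mod 29. 164 = 5×28 + 24. So 2^{164} ≡ 2^{24} ≡ 20 mod 29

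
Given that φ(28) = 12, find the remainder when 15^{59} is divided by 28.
By Euler: 15^{12} ≡ 1 (mod 28) since gcd(15, 28) = 1. 59 = 4×12 + 11. So 15^{59} ≡ 15^{11} ≡ 15 (mod 28)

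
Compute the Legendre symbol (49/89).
(49/89) = 49^{44} mod 89 = 1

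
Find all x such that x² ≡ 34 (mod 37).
The square roots of 34 mod 37 are 16 and 21. Verify: 16² = 256 ≡ 34 (mod 37)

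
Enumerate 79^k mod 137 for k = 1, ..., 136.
79^1, 79^2, ..., 79^{136} mod 137: [79, 76, 113, 22, 94, 28, 20, 73, 13, 68, 29, 99, 12, 126, 90, 123, 127, 32, 62, 103, 54, 19, 131, 74, 92, 7, 5, 121, 106, 17, 110, 59, 3, 100, 91, 65, 66, 8, 84, 60, 82, 39, 67, 87, 23, 36, 104, 133, 95, 107, 96, 49, 35, 25, 57, 119, 85, 2, 21, 15, 89, 44, 51, 56, 40, 9, 26, 136, 58, 61, 24, 115, 43, 109, 117, 64, 124, 69, 108, 38, 125, 11, 47, 14, 10, 105, 75, 34, 83, 118, 6, 63, 45, 130, 132, 16, 31, 120, 27, 78, 134, 37, 46, 72, 71, 129, 53, 77, 55, 98, 70, 50, 114, 101, 33, 4, 42, 30, 41, 88, 102, 112, 80, 18, 52, 135, 116, 122, 48, 93, 86, 81, 97, 128, 111, 1]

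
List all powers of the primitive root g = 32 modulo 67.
32^1, 32^2, ..., 32^{66} mod 67: [32, 19, 5, 26, 28, 25, 63, 6, 58, 47, 30, 22, 34, 16, 43, 36, 13, 14, 46, 65, 3, 29, 57, 15, 11, 17, 8, 55, 18, 40, 7, 23, 66, 35, 48, 62, 41, 39, 42, 4, 61, 9, 20, 37, 45, 33, 51, 24, 31, 54, 53, 21, 2, 64, 38, 10, 52, 56, 50, 59, 12, 49, 27, 60, 44, 1]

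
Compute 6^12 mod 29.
By repeated squaring (mod 29): 6^{1}≡6, 6^{2}≡7, 6^{4}≡20, 6^{8}≡23. Then 6^{12} = 6^{8+4} ≡ 23 × 20 ≡ 25 (mod 29)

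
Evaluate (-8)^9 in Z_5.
Using Fermat: (-8)^{4} ≡ 1 mod 5. 9 ≡ 1 mod 4. So (-8)^{9} ≡ (-8)^{1} ≡ 2 mod 5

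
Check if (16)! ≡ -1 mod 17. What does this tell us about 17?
(16)! mod 17 = 16. Since this equals -1 mod 17, Wilson confirms 17 is prime.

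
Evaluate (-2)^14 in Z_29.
By repeated squaring (mod 29): (-2)^{1}≡27, (-2)^{2}≡4, (-2)^{4}≡16, (-2)^{8}≡24. Then (-2)^{14} = (-2)^{8+4+2} ≡ 24 × 16 × 4 ≡ 28 (mod 29)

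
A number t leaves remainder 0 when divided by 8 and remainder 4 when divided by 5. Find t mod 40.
M = 8 × 5 = 40. M₁ = 5, y₁ ≡ 5 mod 8. M₂ = 8, y₂ ≡ 2 mod 5. t = 0×5×5 + 4×8×2 ≡ 24 mod 40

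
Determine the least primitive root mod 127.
g = 3. Powers: [3, 9, 27, 81, 116, 94, 28, ...] generates all 126 non-zero residues.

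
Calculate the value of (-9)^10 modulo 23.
By repeated squaring (mod 23): (-9)^{1}≡14, (-9)^{2}≡12, (-9)^{4}≡6, (-9)^{8}≡13. Then (-9)^{10} = (-9)^{8+2} ≡ 13 × 12 ≡ 18 (mod 23)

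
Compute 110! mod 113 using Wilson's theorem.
(112)! = (110)! × (111) × (112) ≡ -1 mod 113. So (110)! ≡ -1 × [(112)(111)]^(-1) ≡ 56 mod 113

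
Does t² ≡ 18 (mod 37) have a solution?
By Euler's criterion: 18^{18} ≡ 36 (mod 37). Since this equals -1 (≡ 36), 18 is not a QR.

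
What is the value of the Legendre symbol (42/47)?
(42/47) = 42^{23} mod 47 = 1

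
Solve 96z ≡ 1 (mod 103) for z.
Since 103 is prime, by Fermat 96^(-1) ≡ 96^{101} ≡ 44 (mod 103). Verify: 96 × 44 = 4224 ≡ 1 (mod 103)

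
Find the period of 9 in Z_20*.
Powers of 9 mod 20: 9^1≡9, 9^2≡1. Order = 2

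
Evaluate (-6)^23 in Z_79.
By repeated squaring mod 79: (-6)^{1}≡73, (-6)^{2}≡36, (-6)^{4}≡32, (-6)^{8}≡76, (-6)^{16}≡9. Then (-6)^{23} = (-6)^{16+4+2+1} ≡ 9 × 32 × 36 × 73 ≡ 44 mod 79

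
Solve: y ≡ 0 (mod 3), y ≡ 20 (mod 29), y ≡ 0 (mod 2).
M = 3 × 29 × 2 = 174. M₁ = 58, y₁ ≡ 1 (mod 3). M₂ = 6, y₂ ≡ 5 (mod 29). M₃ = 87, y₃ ≡ 1 (mod 2). y = 0×58×1 + 20×6×5 + 0×87×1 ≡ 78 (mod 174)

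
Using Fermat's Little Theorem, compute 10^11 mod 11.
By Fermat: 10^{10} ≡ 1 mod 11. So 10^{11} = 10^{10} · 10^{1} ≡ 10^{1} ≡ 10 mod 11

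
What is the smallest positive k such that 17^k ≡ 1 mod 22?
Powers of 17 mod 22: 17^1≡17, 17^2≡3, 17^3≡7, 17^4≡9, 17^5≡21, 17^6≡5, 17^7≡19, 17^8≡15, 17^9≡13, 17^10≡1. So the order of 17 is 10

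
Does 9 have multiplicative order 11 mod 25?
Powers of 9 mod 25: 9^1≡9, 9^2≡6, 9^3≡4, 9^4≡11, 9^5≡24, 9^6≡16, 9^7≡19, 9^8≡21, 9^9≡14, 9^10≡1. Already 9^10≡1, so the order is 10 < 11. No, the actual order is 10.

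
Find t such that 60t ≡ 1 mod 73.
Since 73 is prime, by Fermat 60^(-1) ≡ 60^{71} ≡ 28 mod 73. Verify: 60 × 28 = 1680 ≡ 1 mod 73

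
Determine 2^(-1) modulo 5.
Since 5 is prime, by Fermat 2^(-1) ≡ 2^{3} ≡ 3 mod 5. Verify: 2 × 3 = 6 ≡ 1 mod 5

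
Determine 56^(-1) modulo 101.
Since 101 is prime, by Fermat 56^(-1) ≡ 56^{99} ≡ 92 (mod 101). Verify: 56 × 92 = 5152 ≡ 1 (mod 101)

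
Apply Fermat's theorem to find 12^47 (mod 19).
By Fermat: 12^{18} ≡ 1 (mod 19). 47 = 2×18 + 11. So 12^{47} ≡ 12^{11} ≡ 8 (mod 19)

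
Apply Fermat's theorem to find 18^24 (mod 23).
By Fermat: 18^{22} ≡ 1 (mod 23). So 18^{24} = 18^{22} · 18^{2} ≡ 18^{2} ≡ 2 (mod 23)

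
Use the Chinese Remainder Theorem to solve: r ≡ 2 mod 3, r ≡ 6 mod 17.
M = 3 × 17 = 51. M₁ = 17, y₁ ≡ 2 mod 3. M₂ = 3, y₂ ≡ 6 mod 17. r = 2×17×2 + 6×3×6 ≡ 23 mod 51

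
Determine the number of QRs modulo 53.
Exactly half the non-zero residues mod a prime are QRs: (53-1)/2 = 26.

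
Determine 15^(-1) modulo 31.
Since 31 is prime, by Fermat 15^(-1) ≡ 15^{29} ≡ 29 (mod 31). Verify: 15 × 29 = 435 ≡ 1 (mod 31)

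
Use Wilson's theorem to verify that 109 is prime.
(108)! mod 109 = 108. Since this equals -1 mod 109, Wilson confirms 109 is prime.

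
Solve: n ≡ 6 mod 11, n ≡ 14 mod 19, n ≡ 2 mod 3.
M = 11 × 19 × 3 = 627. M₁ = 57, y₁ ≡ 6 mod 11. M₂ = 33, y₂ ≡ 15 mod 19. M₃ = 209, y₃ ≡ 2 mod 3. n = 6×57×6 + 14×33×15 + 2×209×2 ≡ 413 mod 627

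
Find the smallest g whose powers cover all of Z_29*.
g = 2. For each prime q|28: 2^{14}≡28, 2^{4}≡16, none ≡ 1, so ord_29(2) = 28 and 2 is a primitive root.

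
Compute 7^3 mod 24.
7^{3} = 343 ≡ 7 (mod 24)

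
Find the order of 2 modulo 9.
Powers of 2 mod 9: 2^1≡2, 2^2≡4, 2^3≡8, 2^4≡7, 2^5≡5, 2^6≡1. Order = 6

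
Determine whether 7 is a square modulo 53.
By Euler's criterion: 7^{26} ≡ 1 mod 53. Since this equals 1, 7 is a QR.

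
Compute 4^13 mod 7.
Using Fermat: 4^{6} ≡ 1 mod 7. 13 ≡ 1 mod 6. So 4^{13} ≡ 4^{1} ≡ 4 mod 7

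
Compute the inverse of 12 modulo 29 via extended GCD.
Extended GCD: 12(-12) + 29(5) = 1. So 12^(-1) ≡ -12 ≡ 17 mod 29. Verify: 12 × 17 = 204 ≡ 1 mod 29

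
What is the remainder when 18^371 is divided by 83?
Using Fermat: 18^{82} ≡ 1 (mod 83). 371 ≡ 43 (mod 82). So 18^{371} ≡ 18^{43} ≡ 8 (mod 83)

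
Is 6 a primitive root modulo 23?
6^{11} ≡ 1 mod 23 and 11 < 22, so ord_23(6) = 11 ≠ 22 and 6 is not a primitive root.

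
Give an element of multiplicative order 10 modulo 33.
2 has order 10 mod 33 since 2^{10} ≡ 1 (mod 33) and no smaller power works.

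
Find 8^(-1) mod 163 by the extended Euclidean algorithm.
Extended GCD: 8(-61) + 163(3) = 1. So 8^(-1) ≡ -61 ≡ 102 mod 163. Verify: 8 × 102 = 816 ≡ 1 mod 163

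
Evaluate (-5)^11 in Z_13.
By repeated squaring mod 13: (-5)^{1}≡8, (-5)^{2}≡12, (-5)^{4}≡1, (-5)^{8}≡1. Then (-5)^{11} = (-5)^{8+2+1} ≡ 1 × 12 × 8 ≡ 5 mod 13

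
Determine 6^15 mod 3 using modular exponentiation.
By repeated squaring (mod 3): 6^{1}≡0, 6^{2}≡0, 6^{4}≡0, 6^{8}≡0. Then 6^{15} = 6^{8+4+2+1} ≡ 0 × 0 × 0 × 0 ≡ 0 (mod 3)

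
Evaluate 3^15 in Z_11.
Using Fermat: 3^{10} ≡ 1 mod 11. 15 ≡ 5 mod 10. So 3^{15} ≡ 3^{5} ≡ 1 mod 11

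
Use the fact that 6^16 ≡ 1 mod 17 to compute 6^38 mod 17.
By Fermat: 6^{16} ≡ 1 mod 17. 38 = 2×16 + 6. So 6^{38} ≡ 6^{6} ≡ 8 mod 17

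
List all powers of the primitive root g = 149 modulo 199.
149^1, 149^2, ..., 149^{198} mod 199: [149, 112, 171, 7, 48, 187, 3, 49, 137, 115, 21, 144, 163, 9, 147, 13, 146, 63, 34, 91, 27, 43, 39, 40, 189, 102, 74, 81, 129, 117, 120, 169, 107, 23, 44, 188, 152, 161, 109, 122, 69, 132, 166, 58, 85, 128, 167, 8, 197, 100, 174, 56, 185, 103, 24, 193, 101, 124, 168, 157, 110, 72, 181, 104, 173, 106, 73, 131, 17, 145, 113, 121, 119, 20, 194, 51, 37, 140, 164, 158, 60, 184, 153, 111, 22, 94, 76, 180, 154, 61, 134, 66, 83, 29, 142, 64, 183, 4, 198, 50, 87, 28, 192, 151, 12, 196, 150, 62, 84, 178, 55, 36, 190, 52, 186, 53, 136, 165, 108, 172, 156, 160, 159, 10, 97, 125, 118, 70, 82, 79, 30, 92, 176, 155, 11, 47, 38, 90, 77, 130, 67, 33, 141, 114, 71, 32, 191, 2, 99, 25, 143, 14, 96, 175, 6, 98, 75, 31, 42, 89, 127, 18, 95, 26, 93, 126, 68, 182, 54, 86, 78, 80, 179, 5, 148, 162, 59, 35, 41, 139, 15, 46, 88, 177, 105, 123, 19, 45, 138, 65, 133, 116, 170, 57, 135, 16, 195, 1]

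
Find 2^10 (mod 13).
By repeated squaring (mod 13): 2^{1}≡2, 2^{2}≡4, 2^{4}≡3, 2^{8}≡9. Then 2^{10} = 2^{8+2} ≡ 9 × 4 ≡ 10 (mod 13)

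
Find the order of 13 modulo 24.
Powers of 13 mod 24: 13^1≡13, 13^2≡1. So the order of 13 is 2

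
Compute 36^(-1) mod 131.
Since 131 is prime, by Fermat 36^(-1) ≡ 36^{129} ≡ 91 mod 131. Verify: 36 × 91 = 3276 ≡ 1 mod 131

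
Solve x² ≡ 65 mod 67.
The square roots of 65 mod 67 are 47 and 20. Verify: 47² = 2209 ≡ 65 mod 67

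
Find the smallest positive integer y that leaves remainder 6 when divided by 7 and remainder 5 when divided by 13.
M = 7 × 13 = 91. M₁ = 13, y₁ ≡ 6 (mod 7). M₂ = 7, y₂ ≡ 2 (mod 13). y = 6×13×6 + 5×7×2 ≡ 83 (mod 91)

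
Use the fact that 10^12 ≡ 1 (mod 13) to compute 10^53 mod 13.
By Fermat: 10^{12} ≡ 1 (mod 13). 53 = 4×12 + 5. So 10^{53} ≡ 10^{5} ≡ 4 (mod 13)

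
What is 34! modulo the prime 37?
(36)! = (34)! × (35) × (36) ≡ -1 mod 37. So (34)! ≡ -1 × [(36)(35)]^(-1) ≡ 18 mod 37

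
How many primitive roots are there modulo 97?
Number of primitive roots mod 97 = φ(p-1) = φ(96) = 32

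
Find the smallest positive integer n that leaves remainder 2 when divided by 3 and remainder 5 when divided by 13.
M = 3 × 13 = 39. M₁ = 13, y₁ ≡ 1 mod 3. M₂ = 3, y₂ ≡ 9 mod 13. n = 2×13×1 + 5×3×9 ≡ 5 mod 39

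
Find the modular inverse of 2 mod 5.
Since 5 is prime, by Fermat 2^(-1) ≡ 2^{3} ≡ 3 mod 5. Verify: 2 × 3 = 6 ≡ 1 mod 5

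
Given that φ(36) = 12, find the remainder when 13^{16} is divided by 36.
By Euler: 13^{12} ≡ 1 mod 36 since gcd(13, 36) = 1. 16 = 1×12 + 4. So 13^{16} ≡ 13^{4} ≡ 13 mod 36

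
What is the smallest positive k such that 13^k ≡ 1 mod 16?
Powers of 13 mod 16: 13^1≡13, 13^2≡9, 13^3≡5, 13^4≡1. So the order of 13 is 4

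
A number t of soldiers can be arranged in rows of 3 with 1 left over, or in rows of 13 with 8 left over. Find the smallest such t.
M = 3 × 13 = 39. M₁ = 13, y₁ ≡ 1 mod 3. M₂ = 3, y₂ ≡ 9 mod 13. t = 1×13×1 + 8×3×9 ≡ 34 mod 39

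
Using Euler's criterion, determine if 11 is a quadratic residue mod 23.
By Euler's criterion: 11^{11} ≡ 22 (mod 23). Since this equals -1 (≡ 22), 11 is not a QR.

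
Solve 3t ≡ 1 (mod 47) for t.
Since 47 is prime, by Fermat 3^(-1) ≡ 3^{45} ≡ 16 (mod 47). Verify: 3 × 16 = 48 ≡ 1 (mod 47)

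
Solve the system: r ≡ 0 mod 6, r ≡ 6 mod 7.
M = 6 × 7 = 42. M₁ = 7, y₁ ≡ 1 mod 6. M₂ = 6, y₂ ≡ 6 mod 7. r = 0×7×1 + 6×6×6 ≡ 6 mod 42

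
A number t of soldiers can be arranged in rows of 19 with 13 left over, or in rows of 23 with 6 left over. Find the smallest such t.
M = 19 × 23 = 437. M₁ = 23, y₁ ≡ 5 mod 19. M₂ = 19, y₂ ≡ 17 mod 23. t = 13×23×5 + 6×19×17 ≡ 374 mod 437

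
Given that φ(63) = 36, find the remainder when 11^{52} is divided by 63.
By Euler: 11^{36} ≡ 1 mod 63 since gcd(11, 63) = 1. 52 = 1×36 + 16. So 11^{52} ≡ 11^{16} ≡ 25 mod 63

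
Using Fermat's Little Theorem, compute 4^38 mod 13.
By Fermat: 4^{12} ≡ 1 (mod 13). 38 = 3×12 + 2. So 4^{38} ≡ 4^{2} ≡ 3 (mod 13)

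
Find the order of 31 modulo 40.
Powers of 31 mod 40: 31^1≡31, 31^2≡1. Order = 2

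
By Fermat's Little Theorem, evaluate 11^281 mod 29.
By Fermat: 11^{28} ≡ 1 (mod 29). 281 ≡ 1 (mod 28). So 11^{281} ≡ 11^{1} ≡ 11 (mod 29)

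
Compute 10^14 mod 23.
By repeated squaring mod 23: 10^{1}≡10, 10^{2}≡8, 10^{4}≡18, 10^{8}≡2. Then 10^{14} = 10^{8+4+2} ≡ 2 × 18 × 8 ≡ 12 mod 23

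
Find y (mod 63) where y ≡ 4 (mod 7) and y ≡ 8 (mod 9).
M = 7 × 9 = 63. M₁ = 9, y₁ ≡ 4 (mod 7). M₂ = 7, y₂ ≡ 4 (mod 9). y = 4×9×4 + 8×7×4 ≡ 53 (mod 63)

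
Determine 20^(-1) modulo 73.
Since 73 is prime, by Fermat 20^(-1) ≡ 20^{71} ≡ 11 mod 73. Verify: 20 × 11 = 220 ≡ 1 mod 73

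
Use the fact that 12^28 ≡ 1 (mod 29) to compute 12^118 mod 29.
By Fermat: 12^{28} ≡ 1 (mod 29). 118 = 4×28 + 6. So 12^{118} ≡ 12^{6} ≡ 28 (mod 29)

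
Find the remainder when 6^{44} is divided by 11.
By Fermat: 6^{10} ≡ 1 (mod 11). 44 = 4×10 + 4. So 6^{44} ≡ 6^{4} ≡ 9 (mod 11)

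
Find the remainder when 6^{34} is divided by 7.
By Fermat: 6^{6} ≡ 1 (mod 7). 34 = 5×6 + 4. So 6^{34} ≡ 6^{4} ≡ 1 (mod 7)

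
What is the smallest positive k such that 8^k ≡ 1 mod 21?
Powers of 8 mod 21: 8^1≡8, 8^2≡1. So the order of 8 is 2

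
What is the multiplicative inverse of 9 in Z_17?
Since 17 is prime, by Fermat 9^(-1) ≡ 9^{15} ≡ 2 mod 17. Verify: 9 × 2 = 18 ≡ 1 mod 17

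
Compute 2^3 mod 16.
2^{3} = 8 ≡ 8 mod 16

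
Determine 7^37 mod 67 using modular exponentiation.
By repeated squaring mod 67: 7^{1}≡7, 7^{2}≡49, 7^{4}≡56, 7^{8}≡54, 7^{16}≡35, 7^{32}≡19. Then 7^{37} = 7^{32+4+1} ≡ 19 × 56 × 7 ≡ 11 mod 67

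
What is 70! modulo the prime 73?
(72)! = (70)! × (71) × (72) ≡ -1 (mod 73). So (70)! ≡ -1 × [(72)(71)]^(-1) ≡ 36 (mod 73)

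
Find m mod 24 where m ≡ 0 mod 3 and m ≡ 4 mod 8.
M = 3 × 8 = 24. M₁ = 8, y₁ ≡ 2 mod 3. M₂ = 3, y₂ ≡ 3 mod 8. m = 0×8×2 + 4×3×3 ≡ 12 mod 24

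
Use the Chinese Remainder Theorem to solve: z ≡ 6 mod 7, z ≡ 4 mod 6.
M = 7 × 6 = 42. M₁ = 6, y₁ ≡ 6 mod 7. M₂ = 7, y₂ ≡ 1 mod 6. z = 6×6×6 + 4×7×1 ≡ 34 mod 42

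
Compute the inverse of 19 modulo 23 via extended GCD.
Extended GCD: 19(-6) + 23(5) = 1. So 19^(-1) ≡ -6 ≡ 17 mod 23. Verify: 19 × 17 = 323 ≡ 1 mod 23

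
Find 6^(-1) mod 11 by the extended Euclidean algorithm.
Extended GCD: 6(2) + 11(-1) = 1. So 6^(-1) ≡ 2 mod 11. Verify: 6 × 2 = 12 ≡ 1 mod 11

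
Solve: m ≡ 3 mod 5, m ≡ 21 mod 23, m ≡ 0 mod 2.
M = 5 × 23 × 2 = 230. M₁ = 46, y₁ ≡ 1 mod 5. M₂ = 10, y₂ ≡ 7 mod 23. M₃ = 115, y₃ ≡ 1 mod 2. m = 3×46×1 + 21×10×7 + 0×115×1 ≡ 228 mod 230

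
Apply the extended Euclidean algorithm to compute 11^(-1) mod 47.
Extended GCD: 11(-17) + 47(4) = 1. So 11^(-1) ≡ -17 ≡ 30 mod 47. Verify: 11 × 30 = 330 ≡ 1 mod 47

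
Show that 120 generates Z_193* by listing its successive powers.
120^1, 120^2, ..., 120^{192} mod 193: [120, 118, 71, 28, 79, 23, 58, 12, 89, 65, 80, 143, 176, 83, 117, 144, 103, 8, 188, 172, 182, 31, 53, 184, 78, 96, 133, 134, 61, 179, 57, 85, 164, 187, 52, 64, 153, 25, 105, 55, 38, 121, 45, 189, 99, 107, 102, 81, 70, 101, 154, 145, 30, 126, 66, 7, 68, 54, 111, 3, 167, 161, 20, 84, 44, 69, 174, 36, 74, 2, 47, 43, 142, 56, 158, 46, 116, 24, 178, 130, 160, 93, 159, 166, 41, 95, 13, 16, 183, 151, 171, 62, 106, 175, 156, 192, 73, 75, 122, 165, 114, 170, 135, 181, 104, 128, 113, 50, 17, 110, 76, 49, 90, 185, 5, 21, 11, 162, 140, 9, 115, 97, 60, 59, 132, 14, 136, 108, 29, 6, 141, 129, 40, 168, 88, 138, 155, 72, 148, 4, 94, 86, 91, 112, 123, 92, 39, 48, 163, 67, 127, 186, 125, 139, 82, 190, 26, 32, 173, 109, 149, 124, 19, 157, 119, 191, 146, 150, 51, 137, 35, 147, 77, 169, 15, 63, 33, 100, 34, 27, 152, 98, 180, 177, 10, 42, 22, 131, 87, 18, 37, 1]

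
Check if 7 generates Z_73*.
7^{24} ≡ 1 mod 73 and 24 < 72, so ord_73(7) = 24 ≠ 72 and 7 is not a primitive root.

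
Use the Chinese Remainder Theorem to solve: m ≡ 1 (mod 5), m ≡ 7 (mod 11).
M = 5 × 11 = 55. M₁ = 11, y₁ ≡ 1 (mod 5). M₂ = 5, y₂ ≡ 9 (mod 11). m = 1×11×1 + 7×5×9 ≡ 51 (mod 55)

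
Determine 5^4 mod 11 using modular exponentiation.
5^{4} = 625 ≡ 9 mod 11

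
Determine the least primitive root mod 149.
g = 2. Powers: [2, 4, 8, 16, 32, 64, 128, 107, ...] generates all 148 non-zero residues.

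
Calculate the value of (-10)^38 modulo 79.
By repeated squaring (mod 79): (-10)^{1}≡69, (-10)^{2}≡21, (-10)^{4}≡46, (-10)^{8}≡62, (-10)^{16}≡52, (-10)^{32}≡18. Then (-10)^{38} = (-10)^{32+4+2} ≡ 18 × 46 × 21 ≡ 8 (mod 79)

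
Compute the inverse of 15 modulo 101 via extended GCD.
Extended GCD: 15(27) + 101(-4) = 1. So 15^(-1) ≡ 27 mod 101. Verify: 15 × 27 = 405 ≡ 1 mod 101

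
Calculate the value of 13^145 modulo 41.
Using Fermat: 13^{40} ≡ 1 (mod 41). 145 ≡ 25 (mod 40). So 13^{145} ≡ 13^{25} ≡ 3 (mod 41)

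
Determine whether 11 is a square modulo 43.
By Euler's criterion: 11^{21} ≡ 1 (mod 43). Since this equals 1, 11 is a QR.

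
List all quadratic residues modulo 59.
QRs mod 59: {1, 3, 4, 5, 7, 9, 12, 15, 16, 17, 19, 20, 21, 22, 25, 26, 27, 28, 29, 35, 36, 41, 45, 46, 48, 49, 51, 53, 57}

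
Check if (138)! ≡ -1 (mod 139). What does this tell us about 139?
(138)! mod 139 = 138. Since this equals -1 (mod 139), Wilson confirms 139 is prime.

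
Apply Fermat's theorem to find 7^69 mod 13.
By Fermat: 7^{12} ≡ 1 mod 13. 69 = 5×12 + 9. So 7^{69} ≡ 7^{9} ≡ 8 mod 13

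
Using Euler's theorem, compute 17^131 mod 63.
By Euler: 17^{36} ≡ 1 (mod 63) since gcd(17, 63) = 1. 131 = 3×36 + 23. So 17^{131} ≡ 17^{23} ≡ 26 (mod 63)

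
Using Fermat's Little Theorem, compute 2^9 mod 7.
By Fermat: 2^{6} ≡ 1 mod 7. So 2^{9} = 2^{6} · 2^{3} ≡ 2^{3} ≡ 1 mod 7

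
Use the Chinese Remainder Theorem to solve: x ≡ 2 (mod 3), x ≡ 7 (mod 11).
M = 3 × 11 = 33. M₁ = 11, y₁ ≡ 2 (mod 3). M₂ = 3, y₂ ≡ 4 (mod 11). x = 2×11×2 + 7×3×4 ≡ 29 (mod 33)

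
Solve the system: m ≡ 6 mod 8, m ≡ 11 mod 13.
M = 8 × 13 = 104. M₁ = 13, y₁ ≡ 5 mod 8. M₂ = 8, y₂ ≡ 5 mod 13. m = 6×13×5 + 11×8×5 ≡ 102 mod 104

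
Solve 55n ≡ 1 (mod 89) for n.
Since 89 is prime, by Fermat 55^(-1) ≡ 55^{87} ≡ 34 (mod 89). Verify: 55 × 34 = 1870 ≡ 1 (mod 89)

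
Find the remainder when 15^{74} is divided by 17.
By Fermat: 15^{16} ≡ 1 (mod 17). 74 = 4×16 + 10. So 15^{74} ≡ 15^{10} ≡ 4 (mod 17)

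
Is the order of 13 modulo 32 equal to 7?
Powers of 13 mod 32: 13^1≡13, 13^2≡9, 13^3≡21, 13^4≡17, 13^5≡29, 13^6≡25, 13^7≡5, 13^8≡1. 13^7≡5≢1, so ord ≠ 7. No, the actual order is 8.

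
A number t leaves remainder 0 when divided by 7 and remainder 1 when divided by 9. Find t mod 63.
M = 7 × 9 = 63. M₁ = 9, y₁ ≡ 4 mod 7. M₂ = 7, y₂ ≡ 4 mod 9. t = 0×9×4 + 1×7×4 ≡ 28 mod 63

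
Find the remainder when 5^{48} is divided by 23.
By Fermat: 5^{22} ≡ 1 (mod 23). 48 = 2×22 + 4. So 5^{48} ≡ 5^{4} ≡ 4 (mod 23)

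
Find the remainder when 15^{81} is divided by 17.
By Fermat: 15^{16} ≡ 1 (mod 17). 81 = 5×16 + 1. So 15^{81} ≡ 15^{1} ≡ 15 (mod 17)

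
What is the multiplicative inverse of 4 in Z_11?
Since 11 is prime, by Fermat 4^(-1) ≡ 4^{9} ≡ 3 (mod 11). Verify: 4 × 3 = 12 ≡ 1 (mod 11)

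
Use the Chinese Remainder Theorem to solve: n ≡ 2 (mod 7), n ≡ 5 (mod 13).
M = 7 × 13 = 91. M₁ = 13, y₁ ≡ 6 (mod 7). M₂ = 7, y₂ ≡ 2 (mod 13). n = 2×13×6 + 5×7×2 ≡ 44 (mod 91)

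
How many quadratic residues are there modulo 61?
For prime 61, there are (p-1)/2 = (61-1)/2 = 30 quadratic residues (excluding 0).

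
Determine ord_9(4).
Powers of 4 mod 9: 4^1≡4, 4^2≡7, 4^3≡1. Order = 3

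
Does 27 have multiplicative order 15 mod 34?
Powers of 27 mod 34: 27^1≡27, 27^2≡15, 27^3≡31, 27^4≡21, 27^5≡23, 27^6≡9, 27^7≡5, 27^8≡33, 27^9≡7, 27^10≡19, 27^11≡3, 27^12≡13, 27^13≡11, 27^14≡25, 27^15≡29, 27^16≡1. 27^15≡29≢1, so ord ≠ 15. No, the actual order is 16.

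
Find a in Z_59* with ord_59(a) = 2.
58 has order 2 mod 59 since 58^{2} ≡ 1 (mod 59) and no smaller power works.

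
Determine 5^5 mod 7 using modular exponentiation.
By repeated squaring (mod 7): 5^{1}≡5, 5^{2}≡4, 5^{4}≡2. Then 5^{5} = 5^{4+1} ≡ 2 × 5 ≡ 3 (mod 7)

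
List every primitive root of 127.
There are φ(126) = 36 primitive roots mod 127: {3, 6, 7, 12, 14, 23, 29, 39, 43, 45, 46, 48, 53, 55, 56, 57, 58, 65, 67, 78, 83, 85, 86, 91, 92, 93, 96, 97, 101, 106, 109, 110, 112, 114, 116, 118}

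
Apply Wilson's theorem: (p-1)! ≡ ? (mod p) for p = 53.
By Wilson's theorem, (52)! ≡ -1 ≡ 52 (mod 53)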